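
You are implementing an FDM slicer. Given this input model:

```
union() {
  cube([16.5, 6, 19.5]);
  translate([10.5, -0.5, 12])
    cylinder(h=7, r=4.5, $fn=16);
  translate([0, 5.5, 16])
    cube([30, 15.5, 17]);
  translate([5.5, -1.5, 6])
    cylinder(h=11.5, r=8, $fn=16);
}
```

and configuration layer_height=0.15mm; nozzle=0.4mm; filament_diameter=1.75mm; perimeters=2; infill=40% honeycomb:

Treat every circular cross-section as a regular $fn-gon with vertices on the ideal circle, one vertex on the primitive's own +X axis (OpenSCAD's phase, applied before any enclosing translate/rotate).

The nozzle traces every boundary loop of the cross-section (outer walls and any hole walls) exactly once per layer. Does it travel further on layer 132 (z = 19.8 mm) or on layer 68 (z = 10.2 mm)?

Layer 132 (z = 19.8): the cube is not intersected at this z (z outside [0, 19.5]); the cylinder at (10.5, -0.5) is not intersected at this z (z outside [12, 19]); the cube at (0, 5.5) is present — its section is the full 30×15.5 rectangle (perimeter 91.00 mm); the cylinder at (5.5, -1.5) does not reach this height (z outside [6, 17.5]); Merging all regions: only the 30×15.5 cube at (0, 5.5) is present, so the union is just that shape — boundary = 91.00 mm. So its perimeter = 91.00 mm. Layer 68 (z = 10.2): the cube (footprint 16.5×6) is included at this height (perimeter 45.00 mm); the cylinder at (10.5, -0.5) does not reach this height (z outside [12, 19]); the cube at (0, 5.5) does not reach this height (z outside [16, 33]); the r=8 cylinder at (5.5, -1.5) contributes a regular 16-gon of circumradius 8 (perimeter = 2·16·8.000·sin(180°/16) = 49.94 mm); Combining (union): the regions partially overlap (shared area 67.30 mm²), so the edge portions inside another operand are dropped and the merged outline is re-measured after clipping — boundary = 60.57 mm. So its perimeter = 60.57 mm. Layer 132 is larger (91.00 vs 60.57 mm).

layer 132 (z = 19.8 mm)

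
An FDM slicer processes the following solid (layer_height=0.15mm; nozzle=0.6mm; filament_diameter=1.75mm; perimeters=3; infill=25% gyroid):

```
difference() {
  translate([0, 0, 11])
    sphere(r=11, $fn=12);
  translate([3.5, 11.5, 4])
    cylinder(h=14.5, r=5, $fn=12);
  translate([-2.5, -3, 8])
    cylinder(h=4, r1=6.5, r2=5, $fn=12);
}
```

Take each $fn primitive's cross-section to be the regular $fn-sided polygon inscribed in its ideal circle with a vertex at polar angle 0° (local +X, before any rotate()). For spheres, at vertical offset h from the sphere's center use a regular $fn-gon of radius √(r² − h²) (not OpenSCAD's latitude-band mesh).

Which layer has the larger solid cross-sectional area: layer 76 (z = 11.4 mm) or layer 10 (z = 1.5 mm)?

layer 76 (z = 11.4 mm)

Layer 76 (z = 11.4): the sphere: section is a regular 12-gon, circumradius = √(r²−h²) = √(11²−0.4²) = 10.993 (area = (12/2)·10.993²·sin(360°/12) = 362.52 mm²); the r=5 cylinder at (3.5, 11.5) gives a regular 12-gon of circumradius 5 (constant along its height) (area = (12/2)·5.000²·sin(360°/12) = 75.00 mm²); the cone at (-2.5, -3): at t=0.850 of its height the radius interpolates to r₁+(r₂−r₁)t = 5.225, giving a regular 12-gon of that circumradius (area = (12/2)·5.225²·sin(360°/12) = 81.90 mm²); After the difference (first − rest): starting from the r=11 sphere (362.52 mm²), the r=5 cylinder at (3.5, 11.5) partially overlaps it — only the 22.35 mm² overlap (of its 75.00 mm²) is removed, clipping the outline; the cone at (-2.5, -3) lies wholly inside it (removes its full 81.90 mm² and its 32.46 mm outline becomes a hole wall) — area = 258.27 mm². So its area = 258.27 mm². Layer 10 (z = 1.5): the r=11 sphere contributes a regular 12-gon of circumradius √(11²−9.5²) = 5.545 (area = (12/2)·5.545²·sin(360°/12) = 92.25 mm²); the cylinder at (3.5, 11.5) is not intersected at this z (z outside [4, 18.5]); the cone at (-2.5, -3) is absent (z outside [8, 12]); Subtracting the remaining from the first: none of the subtracted shapes is present at this height, so the r=11 sphere is unchanged — area = 92.25 mm². So its area = 92.25 mm². Layer 76 is larger (258.27 vs 92.25 mm²).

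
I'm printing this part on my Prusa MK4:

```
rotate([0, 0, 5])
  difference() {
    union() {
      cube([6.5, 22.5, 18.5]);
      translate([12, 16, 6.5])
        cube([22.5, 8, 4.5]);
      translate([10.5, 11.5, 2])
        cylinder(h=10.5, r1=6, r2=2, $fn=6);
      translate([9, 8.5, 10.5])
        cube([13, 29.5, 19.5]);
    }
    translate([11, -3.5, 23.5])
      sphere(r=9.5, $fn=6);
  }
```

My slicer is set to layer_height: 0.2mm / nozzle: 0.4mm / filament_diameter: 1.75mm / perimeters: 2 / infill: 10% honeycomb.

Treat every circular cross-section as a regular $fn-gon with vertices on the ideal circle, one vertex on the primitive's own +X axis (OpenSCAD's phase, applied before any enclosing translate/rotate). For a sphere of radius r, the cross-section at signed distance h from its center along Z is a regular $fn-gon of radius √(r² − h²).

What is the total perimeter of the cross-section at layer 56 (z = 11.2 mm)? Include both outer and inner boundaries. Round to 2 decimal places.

At z = 11.2 mm: the cube is present — its section is the full 6.5×22.5 rectangle (perimeter 58.00 mm); the cube at (12, 16) does not reach this height (z outside [6.5, 11]); the cone at (10.5, 11.5) contributes a regular 6-gon of circumradius 2.495 (interpolated between r1=6 and r2=2 at t=0.876) (perimeter = 2·6·2.495·sin(180°/6) = 14.97 mm); the cube at (9, 8.5) (footprint 13×29.5) is included at this height (perimeter 85.00 mm); Taking the union: the regions partially overlap (shared area 14.46 mm²), so the edge portions inside another operand are dropped and the merged outline is re-measured after clipping — boundary = 143.53 mm; the sphere at (11, -3.5) is absent (|z−center|=12.300 > r=9.5); Taking the first minus the rest: none of the subtracted shapes is present at this height, so that combined region is unchanged — boundary = 143.53 mm; (rotated 5° about Z; rotation is an isometry so areas/perimeters/island counts are preserved). Overall, the cross-section has 2 separate islands. Total boundary length (outer) = 143.53 mm.

143.53 mm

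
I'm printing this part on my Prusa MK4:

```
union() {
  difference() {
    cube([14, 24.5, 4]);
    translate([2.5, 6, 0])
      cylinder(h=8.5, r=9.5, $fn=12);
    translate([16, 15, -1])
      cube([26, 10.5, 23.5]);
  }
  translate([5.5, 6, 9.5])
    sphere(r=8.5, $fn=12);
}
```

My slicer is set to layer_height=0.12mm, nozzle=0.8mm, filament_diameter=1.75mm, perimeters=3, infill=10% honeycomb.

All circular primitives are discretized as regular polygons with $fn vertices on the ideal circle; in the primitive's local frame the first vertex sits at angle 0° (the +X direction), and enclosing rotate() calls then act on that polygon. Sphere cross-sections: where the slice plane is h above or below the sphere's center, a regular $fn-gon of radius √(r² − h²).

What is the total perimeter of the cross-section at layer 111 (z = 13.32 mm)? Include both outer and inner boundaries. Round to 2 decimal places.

47.17 mm

At z = 13.32 mm: the cube is absent (z outside [0, 4]); the cylinder at (2.5, 6) is not intersected at this z (z outside [0, 8.5]); the cube at (16, 15) (footprint 26×10.5) is included at this height (perimeter 73.00 mm); Subtracting the remaining from the first: the first operand is absent here, so nothing remains; the sphere at (5.5, 6): section is a regular 12-gon, circumradius = √(r²−h²) = √(8.5²−3.82²) = 7.593 (perimeter = 2·12·7.593·sin(180°/12) = 47.17 mm); Merging all regions: only the r=8.5 sphere at (5.5, 6) is present, so the union is just that shape — boundary = 47.17 mm. Overall, the cross-section is a single solid region. Total boundary length (outer) = 47.17 mm.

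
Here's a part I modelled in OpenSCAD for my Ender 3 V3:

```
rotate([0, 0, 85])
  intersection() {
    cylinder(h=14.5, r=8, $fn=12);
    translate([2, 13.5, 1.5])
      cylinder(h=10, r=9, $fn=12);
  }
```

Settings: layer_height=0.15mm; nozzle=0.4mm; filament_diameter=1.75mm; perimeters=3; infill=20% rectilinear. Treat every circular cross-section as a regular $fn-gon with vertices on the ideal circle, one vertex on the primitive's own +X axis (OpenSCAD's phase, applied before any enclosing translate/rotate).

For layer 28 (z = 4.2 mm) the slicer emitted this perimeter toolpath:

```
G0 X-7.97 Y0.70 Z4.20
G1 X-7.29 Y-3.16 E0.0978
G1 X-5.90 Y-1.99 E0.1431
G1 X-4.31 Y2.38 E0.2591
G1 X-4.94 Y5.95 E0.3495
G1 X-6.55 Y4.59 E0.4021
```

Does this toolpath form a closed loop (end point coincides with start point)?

no

Start point (G0): (-7.97, 0.70). End point (last G1): the path does not return to the start — open.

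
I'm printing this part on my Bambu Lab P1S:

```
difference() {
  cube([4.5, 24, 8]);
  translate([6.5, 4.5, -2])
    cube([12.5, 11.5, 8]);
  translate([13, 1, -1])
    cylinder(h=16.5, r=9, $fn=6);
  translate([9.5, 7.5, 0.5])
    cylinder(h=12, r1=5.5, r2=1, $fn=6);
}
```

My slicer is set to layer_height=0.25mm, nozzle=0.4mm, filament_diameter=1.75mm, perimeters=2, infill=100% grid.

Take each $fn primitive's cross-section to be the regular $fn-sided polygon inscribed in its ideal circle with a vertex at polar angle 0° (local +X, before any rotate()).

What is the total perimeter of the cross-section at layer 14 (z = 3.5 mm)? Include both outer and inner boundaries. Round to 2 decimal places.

57.27 mm

At z = 3.5 mm: the cube (footprint 4.5×24) is included at this height (perimeter 57.00 mm); the cube at (6.5, 4.5) (footprint 12.5×11.5) is included at this height (perimeter 48.00 mm); the cylinder at (13, 1): section is a regular 6-gon, circumradius r=9 (perimeter = 2·6·9.000·sin(180°/6) = 54.00 mm); the cone at (9.5, 7.5) contributes a regular 6-gon of circumradius 4.375 (interpolated between r1=5.5 and r2=1 at t=0.250) (perimeter = 2·6·4.375·sin(180°/6) = 26.25 mm); After the difference (first − rest): starting from the 4.5×24 cube, the 12.5×11.5 cube at (6.5, 4.5) misses the remaining region (no effect); the r=9 cylinder at (13, 1) partially overlaps it — only the 0.43 mm² overlap (of its 210.44 mm²) is removed, clipping the outline; the cone at (9.5, 7.5) misses the remaining region (no effect) — boundary = 57.27 mm. Overall, the cross-section is a single solid region. Total boundary length (outer) = 57.27 mm.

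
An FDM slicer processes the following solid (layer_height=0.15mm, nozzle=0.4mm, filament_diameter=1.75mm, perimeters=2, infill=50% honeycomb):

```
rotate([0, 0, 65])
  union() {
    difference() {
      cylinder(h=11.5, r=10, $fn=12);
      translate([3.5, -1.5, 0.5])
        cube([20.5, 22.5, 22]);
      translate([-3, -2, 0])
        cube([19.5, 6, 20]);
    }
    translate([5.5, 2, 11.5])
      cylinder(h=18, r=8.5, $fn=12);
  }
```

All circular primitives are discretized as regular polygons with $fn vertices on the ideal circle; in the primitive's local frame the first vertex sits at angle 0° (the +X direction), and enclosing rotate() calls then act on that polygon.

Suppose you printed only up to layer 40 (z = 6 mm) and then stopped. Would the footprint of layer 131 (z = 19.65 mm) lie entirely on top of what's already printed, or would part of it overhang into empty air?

part overhangs

Compare the two slices. At z = 6: the r=10 cylinder gives a regular 12-gon of circumradius 10 (constant along its height) (area = (12/2)·10.000²·sin(360°/12) = 300.00 mm²); the cube at (3.5, -1.5) is present — its section is the full 20.5×22.5 rectangle (area 461.25 mm²); the cube at (-3, -2) (footprint 19.5×6) is included at this height (area 117.00 mm²); Taking the first minus the rest: starting from the r=10 cylinder (300.00 mm²), the 20.5×22.5 cube at (3.5, -1.5) partially overlaps it — only the 51.09 mm² overlap (of its 461.25 mm²) is removed, clipping the outline; the 19.5×6 cube at (-3, -2) partially overlaps it — only the 42.02 mm² overlap (of its 117.00 mm²) is removed, clipping the outline — area = 206.89 mm²; the cylinder at (5.5, 2) is absent (z outside [11.5, 29.5]); Combining (union): only the result so far is present, so the union is just that shape — area = 206.89 mm²; (whole slice rotated 65° about Z — lengths, areas and connectivity unchanged). At z = 19.65: the cylinder is not intersected at this z (z outside [0, 11.5]); the cube at (3.5, -1.5) (footprint 20.5×22.5) is included at this height (area 461.25 mm²); the 19.5×6 cube at (-3, -2) contributes its full rectangle (area 117.00 mm²); After the difference (first − rest): the first operand is absent here, so nothing remains; the cylinder at (5.5, 2): section is a regular 12-gon, circumradius r=8.5 (area = (12/2)·8.500²·sin(360°/12) = 216.75 mm²); Merging all regions: only the r=8.5 cylinder at (5.5, 2) is present, so the union is just that shape — area = 216.75 mm²; (rotated 65° about Z; rotation is an isometry so areas/perimeters/island counts are preserved). Checking containment: at z = 19.65 the cross-section extends beyond the z = 6 cross-section by about 156.12 mm².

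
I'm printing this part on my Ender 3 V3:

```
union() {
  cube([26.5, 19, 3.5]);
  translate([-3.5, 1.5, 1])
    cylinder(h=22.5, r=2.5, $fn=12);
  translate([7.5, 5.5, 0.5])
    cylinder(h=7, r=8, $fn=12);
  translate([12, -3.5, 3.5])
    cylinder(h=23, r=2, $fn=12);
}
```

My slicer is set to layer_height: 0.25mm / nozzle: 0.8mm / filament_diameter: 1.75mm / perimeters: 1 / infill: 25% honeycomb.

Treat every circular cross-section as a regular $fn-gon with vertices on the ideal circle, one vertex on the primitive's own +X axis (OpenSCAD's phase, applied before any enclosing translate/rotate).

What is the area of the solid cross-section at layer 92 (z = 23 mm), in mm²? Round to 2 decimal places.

At z = 23 mm: the cube does not reach this height (z outside [0, 3.5]); the r=2.5 cylinder at (-3.5, 1.5) gives a regular 12-gon of circumradius 2.5 (constant along its height) (area = (12/2)·2.500²·sin(360°/12) = 18.75 mm²); the cylinder at (7.5, 5.5) does not reach this height (z outside [0.5, 7.5]); the r=2 cylinder at (12, -3.5) gives a regular 12-gon of circumradius 2 (constant along its height) (area = (12/2)·2.000²·sin(360°/12) = 12.00 mm²); Taking the union: the 2 present regions are separate (no shared area or edge), so areas and boundary lengths simply add and each stays a separate island — area = 30.75 mm². Overall, the cross-section has 2 separate islands. Net area = 30.75 mm².

30.75 mm²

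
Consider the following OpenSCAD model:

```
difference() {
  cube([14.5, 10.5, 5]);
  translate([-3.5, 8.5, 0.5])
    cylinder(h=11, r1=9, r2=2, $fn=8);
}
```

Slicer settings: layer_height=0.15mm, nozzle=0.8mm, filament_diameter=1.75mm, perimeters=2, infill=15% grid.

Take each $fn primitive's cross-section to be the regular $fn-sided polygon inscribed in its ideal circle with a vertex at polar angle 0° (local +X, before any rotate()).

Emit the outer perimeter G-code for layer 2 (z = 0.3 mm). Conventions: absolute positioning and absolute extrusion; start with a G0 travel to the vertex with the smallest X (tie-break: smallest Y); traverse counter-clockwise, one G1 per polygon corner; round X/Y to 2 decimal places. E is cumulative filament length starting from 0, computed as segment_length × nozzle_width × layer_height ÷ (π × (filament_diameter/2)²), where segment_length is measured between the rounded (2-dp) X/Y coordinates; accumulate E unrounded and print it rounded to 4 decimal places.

G0 X0.00 Y0.00 Z0.30
G1 X14.50 Y0.00 E0.7234
G1 X14.50 Y10.50 E1.2473
G1 X0.00 Y10.50 E1.9707
G1 X0.00 Y0.00 E2.4945

At z = 0.3 mm: the cube (footprint 14.5×10.5) is included at this height; the cone at (-3.5, 8.5) does not reach this height (z outside [0.5, 11.5]); Taking the first minus the rest: none of the subtracted shapes is present at this height, so the 14.5×10.5 cube is unchanged — 1 connected region. The outline is a single polygon with 4 vertices. Extrusion per mm of travel: 0.8 × 0.15 / (π × 0.875²) = 0.049890. Accumulating E over each segment gives final E = 2.4945.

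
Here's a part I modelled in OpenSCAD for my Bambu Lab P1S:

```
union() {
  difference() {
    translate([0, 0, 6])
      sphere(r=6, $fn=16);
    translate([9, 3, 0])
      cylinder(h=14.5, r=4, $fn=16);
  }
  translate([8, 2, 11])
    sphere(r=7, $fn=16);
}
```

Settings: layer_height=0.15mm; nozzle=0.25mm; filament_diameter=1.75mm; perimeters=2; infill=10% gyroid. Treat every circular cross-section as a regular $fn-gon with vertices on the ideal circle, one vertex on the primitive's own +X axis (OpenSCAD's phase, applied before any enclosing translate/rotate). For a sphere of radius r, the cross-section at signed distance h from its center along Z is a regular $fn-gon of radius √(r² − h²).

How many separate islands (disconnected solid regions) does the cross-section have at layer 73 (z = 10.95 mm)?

1

At z = 10.95 mm: the sphere: section is a regular 16-gon, circumradius = √(r²−h²) = √(6²−4.95²) = 3.391; the cylinder at (9, 3): section is a regular 16-gon, circumradius r=4; Subtracting the remaining from the first: starting from the r=6 sphere, the r=4 cylinder at (9, 3) misses the remaining region (no effect) — 1 connected region; the r=7 sphere at (8, 2) contributes a regular 16-gon of circumradius √(7²−0.05²) = 7.000; Combining (union): the regions partially overlap (shared area 7.66 mm²), so overlapping operands fuse into one piece — 1 connected region. Overall, the cross-section is a single solid region. Island count = 1.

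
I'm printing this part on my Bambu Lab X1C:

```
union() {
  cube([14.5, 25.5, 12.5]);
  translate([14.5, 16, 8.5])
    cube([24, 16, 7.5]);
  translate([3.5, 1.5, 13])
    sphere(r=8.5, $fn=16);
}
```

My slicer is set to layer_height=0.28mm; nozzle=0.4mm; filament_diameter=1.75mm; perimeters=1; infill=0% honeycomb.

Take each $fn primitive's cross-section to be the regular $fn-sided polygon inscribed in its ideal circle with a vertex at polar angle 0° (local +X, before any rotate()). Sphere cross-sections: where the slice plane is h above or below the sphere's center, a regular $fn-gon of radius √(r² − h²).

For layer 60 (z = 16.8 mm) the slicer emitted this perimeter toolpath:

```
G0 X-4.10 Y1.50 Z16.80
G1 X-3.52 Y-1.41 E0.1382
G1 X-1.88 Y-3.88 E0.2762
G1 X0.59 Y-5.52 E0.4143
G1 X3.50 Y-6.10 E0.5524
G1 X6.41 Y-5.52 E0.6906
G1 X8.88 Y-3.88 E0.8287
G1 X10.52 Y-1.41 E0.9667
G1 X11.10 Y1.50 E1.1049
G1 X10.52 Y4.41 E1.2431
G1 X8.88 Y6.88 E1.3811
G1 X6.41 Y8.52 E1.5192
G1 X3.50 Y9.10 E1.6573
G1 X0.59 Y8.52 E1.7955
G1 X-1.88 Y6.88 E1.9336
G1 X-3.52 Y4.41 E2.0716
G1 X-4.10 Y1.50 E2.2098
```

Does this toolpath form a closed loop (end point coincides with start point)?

yes

Start point (G0): (-4.10, 1.50). End point (last G1): the path returns to the start — closed.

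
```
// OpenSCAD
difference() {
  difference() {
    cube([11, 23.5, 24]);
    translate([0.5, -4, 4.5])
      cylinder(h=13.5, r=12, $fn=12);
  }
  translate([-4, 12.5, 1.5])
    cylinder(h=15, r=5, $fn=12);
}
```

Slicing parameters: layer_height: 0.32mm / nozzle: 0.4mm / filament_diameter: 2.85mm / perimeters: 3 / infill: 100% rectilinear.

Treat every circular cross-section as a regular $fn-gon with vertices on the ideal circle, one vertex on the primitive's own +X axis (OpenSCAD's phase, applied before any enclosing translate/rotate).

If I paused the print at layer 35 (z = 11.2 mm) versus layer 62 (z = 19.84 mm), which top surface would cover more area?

layer 62 (z = 19.84 mm)

Layer 35 (z = 11.2): the cube is present — its section is the full 11×23.5 rectangle (area 258.50 mm²); the cylinder at (0.5, -4): section is a regular 12-gon, circumradius r=12 (area = (12/2)·12.000²·sin(360°/12) = 432.00 mm²); After the difference (first − rest): starting from the 11×23.5 cube (258.50 mm²), the r=12 cylinder at (0.5, -4) partially overlaps it — only the 65.77 mm² overlap (of its 432.00 mm²) is removed, clipping the outline — area = 192.73 mm²; the cylinder at (-4, 12.5): section is a regular 12-gon, circumradius r=5 (area = (12/2)·5.000²·sin(360°/12) = 75.00 mm²); Subtracting the remaining from the first: starting from that combined region (192.73 mm²), the r=5 cylinder at (-4, 12.5) partially overlaps it — only the 3.43 mm² overlap (of its 75.00 mm²) is removed, clipping the outline — area = 189.30 mm². So its area = 189.30 mm². Layer 62 (z = 19.84): the cube (footprint 11×23.5) is included at this height (area 258.50 mm²); the cylinder at (0.5, -4) is not intersected at this z (z outside [4.5, 18]); After the difference (first − rest): none of the subtracted shapes is present at this height, so the 11×23.5 cube is unchanged — area = 258.50 mm²; the cylinder at (-4, 12.5) does not reach this height (z outside [1.5, 16.5]); Subtracting the remaining from the first: none of the subtracted shapes is present at this height, so the result so far is unchanged — area = 258.50 mm². So its area = 258.50 mm². Layer 62 is larger (258.50 vs 189.30 mm²).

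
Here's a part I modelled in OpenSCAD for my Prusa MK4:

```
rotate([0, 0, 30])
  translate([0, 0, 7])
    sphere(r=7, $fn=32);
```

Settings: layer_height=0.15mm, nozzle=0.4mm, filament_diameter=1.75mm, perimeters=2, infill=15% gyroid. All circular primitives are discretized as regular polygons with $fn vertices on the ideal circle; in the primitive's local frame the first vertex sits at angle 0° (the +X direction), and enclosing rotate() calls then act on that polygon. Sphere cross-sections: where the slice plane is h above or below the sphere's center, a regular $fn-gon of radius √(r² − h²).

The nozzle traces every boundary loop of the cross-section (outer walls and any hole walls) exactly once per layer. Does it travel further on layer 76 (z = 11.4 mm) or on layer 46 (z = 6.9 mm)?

layer 46 (z = 6.9 mm)

Layer 76 (z = 11.4): the sphere: section is a regular 32-gon, circumradius = √(r²−h²) = √(7²−4.4²) = 5.444 (perimeter = 2·32·5.444·sin(180°/32) = 34.15 mm); (rotated 30° about Z; rotation is an isometry so areas/perimeters/island counts are preserved). So its perimeter = 34.15 mm. Layer 46 (z = 6.9): the sphere: section is a regular 32-gon, circumradius = √(r²−h²) = √(7²−0.1²) = 6.999 (perimeter = 2·32·6.999·sin(180°/32) = 43.91 mm); (rotated 30° about Z; rotation is an isometry so areas/perimeters/island counts are preserved). So its perimeter = 43.91 mm. Layer 46 is larger (43.91 vs 34.15 mm).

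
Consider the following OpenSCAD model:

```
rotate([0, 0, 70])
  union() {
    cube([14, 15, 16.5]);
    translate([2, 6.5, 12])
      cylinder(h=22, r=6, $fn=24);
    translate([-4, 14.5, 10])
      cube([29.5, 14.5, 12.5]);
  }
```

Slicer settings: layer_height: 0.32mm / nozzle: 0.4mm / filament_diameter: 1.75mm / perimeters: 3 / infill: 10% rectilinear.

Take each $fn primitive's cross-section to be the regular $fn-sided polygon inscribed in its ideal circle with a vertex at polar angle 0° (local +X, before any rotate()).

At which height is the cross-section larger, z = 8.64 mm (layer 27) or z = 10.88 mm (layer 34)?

layer 34 (z = 10.88 mm)

Layer 27 (z = 8.64): the 14×15 cube contributes its full rectangle (area 210.00 mm²); the cylinder at (2, 6.5) is not intersected at this z (z outside [12, 34]); the cube at (-4, 14.5) does not reach this height (z outside [10, 22.5]); Taking the union: only the 14×15 cube is present, so the union is just that shape — area = 210.00 mm²; (whole slice rotated 70° about Z — lengths, areas and connectivity unchanged). So its area = 210.00 mm². Layer 34 (z = 10.88): the 14×15 cube contributes its full rectangle (area 210.00 mm²); the cylinder at (2, 6.5) is absent (z outside [12, 34]); the 29.5×14.5 cube at (-4, 14.5) contributes its full rectangle (area 427.75 mm²); Combining (union): the regions partially overlap — summed areas 637.75 mm² minus the doubly-counted overlap 7.00 mm² gives 630.75 mm² — area = 630.75 mm²; (rotated 70° about Z; rotation is an isometry so areas/perimeters/island counts are preserved). So its area = 630.75 mm². Layer 34 is larger (630.75 vs 210.00 mm²).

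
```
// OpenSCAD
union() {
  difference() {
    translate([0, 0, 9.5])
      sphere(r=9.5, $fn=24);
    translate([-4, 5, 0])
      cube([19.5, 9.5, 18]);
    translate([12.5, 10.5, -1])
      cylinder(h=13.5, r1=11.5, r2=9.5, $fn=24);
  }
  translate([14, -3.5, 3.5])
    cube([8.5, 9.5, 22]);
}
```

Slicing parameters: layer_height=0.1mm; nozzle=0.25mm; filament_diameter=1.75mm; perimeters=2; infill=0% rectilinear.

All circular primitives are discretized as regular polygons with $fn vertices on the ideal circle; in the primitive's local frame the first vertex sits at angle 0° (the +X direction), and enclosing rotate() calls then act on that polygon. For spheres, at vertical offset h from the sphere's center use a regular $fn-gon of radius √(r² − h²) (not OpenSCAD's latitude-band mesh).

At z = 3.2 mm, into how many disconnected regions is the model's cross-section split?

1

At z = 3.2 mm: the r=9.5 sphere contributes a regular 24-gon of circumradius √(9.5²−6.3²) = 7.111; the cube at (-4, 5) is present — its section is the full 19.5×9.5 rectangle; the cone at (12.5, 10.5) (r1=11.5→r2=9.5) has section circumradius 10.878 here — a regular 24-gon; Taking the first minus the rest: starting from the r=9.5 sphere, the 19.5×9.5 cube at (-4, 5) partially overlaps it — only the 13.82 mm² overlap (of its 185.25 mm²) is removed, clipping the outline; the cone at (12.5, 10.5) partially overlaps it — only the 5.58 mm² overlap (of its 367.50 mm²) is removed, clipping the outline — 1 connected region; the cube at (14, -3.5) is not intersected at this z (z outside [3.5, 25.5]); Combining (union): only that combined region is present, so the union is just that shape — 1 connected region. The result has 1 disconnected region.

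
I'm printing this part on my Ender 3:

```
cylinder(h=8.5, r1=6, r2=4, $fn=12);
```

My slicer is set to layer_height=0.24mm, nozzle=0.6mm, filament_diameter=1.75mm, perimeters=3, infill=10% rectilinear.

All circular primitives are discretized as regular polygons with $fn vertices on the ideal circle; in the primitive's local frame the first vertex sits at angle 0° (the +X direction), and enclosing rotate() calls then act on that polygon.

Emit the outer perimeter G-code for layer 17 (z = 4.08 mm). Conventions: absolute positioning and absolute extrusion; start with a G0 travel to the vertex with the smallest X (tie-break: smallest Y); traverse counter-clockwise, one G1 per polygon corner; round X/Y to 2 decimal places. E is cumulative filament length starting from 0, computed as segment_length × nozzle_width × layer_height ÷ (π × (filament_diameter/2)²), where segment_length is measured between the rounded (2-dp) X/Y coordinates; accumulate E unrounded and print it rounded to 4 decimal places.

At z = 4.08 mm: the cone contributes a regular 12-gon of circumradius 5.040 (interpolated between r1=6 and r2=4 at t=0.480). The outline is a single polygon with 12 vertices. Extrusion per mm of travel: 0.6 × 0.24 / (π × 0.875²) = 0.059868. Accumulating E over each segment gives final E = 1.8733.

G0 X-5.04 Y0.00 Z4.08
G1 X-4.36 Y-2.52 E0.1563
G1 X-2.52 Y-4.36 E0.3121
G1 X0.00 Y-5.04 E0.4683
G1 X2.52 Y-4.36 E0.6246
G1 X4.36 Y-2.52 E0.7804
G1 X5.04 Y0.00 E0.9366
G1 X4.36 Y2.52 E1.0929
G1 X2.52 Y4.36 E1.2487
G1 X0.00 Y5.04 E1.4049
G1 X-2.52 Y4.36 E1.5612
G1 X-4.36 Y2.52 E1.7170
G1 X-5.04 Y0.00 E1.8733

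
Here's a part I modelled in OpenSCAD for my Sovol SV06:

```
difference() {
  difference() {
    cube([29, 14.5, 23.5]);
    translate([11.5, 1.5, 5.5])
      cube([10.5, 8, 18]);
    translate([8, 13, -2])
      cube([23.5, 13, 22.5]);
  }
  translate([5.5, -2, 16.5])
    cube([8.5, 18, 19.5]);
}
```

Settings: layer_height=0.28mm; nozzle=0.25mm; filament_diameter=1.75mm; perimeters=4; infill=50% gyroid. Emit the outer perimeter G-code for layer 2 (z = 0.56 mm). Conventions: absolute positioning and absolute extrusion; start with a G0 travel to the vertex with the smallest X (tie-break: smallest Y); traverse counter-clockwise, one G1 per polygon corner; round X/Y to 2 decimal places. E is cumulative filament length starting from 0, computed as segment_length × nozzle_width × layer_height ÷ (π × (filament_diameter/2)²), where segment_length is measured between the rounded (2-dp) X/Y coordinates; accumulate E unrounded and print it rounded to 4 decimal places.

G0 X0.00 Y0.00 Z0.56
G1 X29.00 Y0.00 E0.8440
G1 X29.00 Y13.00 E1.2223
G1 X8.00 Y13.00 E1.8335
G1 X8.00 Y14.50 E1.8771
G1 X0.00 Y14.50 E2.1099
G1 X0.00 Y0.00 E2.5319

At z = 0.56 mm: the 29×14.5 cube contributes its full rectangle; the cube at (11.5, 1.5) is not intersected at this z (z outside [5.5, 23.5]); the cube at (8, 13) is present — its section is the full 23.5×13 rectangle; Subtracting the remaining from the first: starting from the 29×14.5 cube, the 23.5×13 cube at (8, 13) partially overlaps it — only the 31.50 mm² overlap (of its 305.50 mm²) is removed, clipping the outline — 1 connected region; the cube at (5.5, -2) is absent (z outside [16.5, 36]); Subtracting the remaining from the first: none of the subtracted shapes is present at this height, so the result so far is unchanged — 1 connected region. The outline is a single polygon with 6 vertices. Extrusion per mm of travel: 0.25 × 0.28 / (π × 0.875²) = 0.029103. Accumulating E over each segment gives final E = 2.5319.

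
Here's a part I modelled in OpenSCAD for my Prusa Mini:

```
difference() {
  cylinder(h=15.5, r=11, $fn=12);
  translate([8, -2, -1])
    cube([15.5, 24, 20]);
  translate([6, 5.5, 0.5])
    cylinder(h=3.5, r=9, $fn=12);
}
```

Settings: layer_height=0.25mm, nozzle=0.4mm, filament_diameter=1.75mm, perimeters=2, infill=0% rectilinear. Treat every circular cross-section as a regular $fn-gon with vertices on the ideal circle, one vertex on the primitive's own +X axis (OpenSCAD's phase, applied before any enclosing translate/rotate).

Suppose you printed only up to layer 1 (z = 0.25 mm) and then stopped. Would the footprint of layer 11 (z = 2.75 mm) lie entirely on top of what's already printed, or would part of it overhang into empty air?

entirely on top

Compare the two slices. At z = 0.25: the r=11 cylinder gives a regular 12-gon of circumradius 11 (constant along its height) (area = (12/2)·11.000²·sin(360°/12) = 363.00 mm²); the 15.5×24 cube at (8, -2) contributes its full rectangle (area 372.00 mm²); the cylinder at (6, 5.5) does not reach this height (z outside [0.5, 4]); Taking the first minus the rest: starting from the r=11 cylinder (363.00 mm²), the 15.5×24 cube at (8, -2) partially overlaps it — only the 19.08 mm² overlap (of its 372.00 mm²) is removed, clipping the outline — area = 343.92 mm². At z = 2.75: the r=11 cylinder gives a regular 12-gon of circumradius 11 (constant along its height) (area = (12/2)·11.000²·sin(360°/12) = 363.00 mm²); the cube at (8, -2) is present — its section is the full 15.5×24 rectangle (area 372.00 mm²); the r=9 cylinder at (6, 5.5) contributes a regular 12-gon of circumradius 9 (area = (12/2)·9.000²·sin(360°/12) = 243.00 mm²); After the difference (first − rest): starting from the r=11 cylinder (363.00 mm²), the 15.5×24 cube at (8, -2) partially overlaps it — only the 19.08 mm² overlap (of its 372.00 mm²) is removed, clipping the outline; the r=9 cylinder at (6, 5.5) partially overlaps it — only the 124.87 mm² overlap (of its 243.00 mm²) is removed, clipping the outline — area = 219.06 mm². Checking containment: the cross-section at z = 2.75 is a subset of the cross-section at z = 0.25.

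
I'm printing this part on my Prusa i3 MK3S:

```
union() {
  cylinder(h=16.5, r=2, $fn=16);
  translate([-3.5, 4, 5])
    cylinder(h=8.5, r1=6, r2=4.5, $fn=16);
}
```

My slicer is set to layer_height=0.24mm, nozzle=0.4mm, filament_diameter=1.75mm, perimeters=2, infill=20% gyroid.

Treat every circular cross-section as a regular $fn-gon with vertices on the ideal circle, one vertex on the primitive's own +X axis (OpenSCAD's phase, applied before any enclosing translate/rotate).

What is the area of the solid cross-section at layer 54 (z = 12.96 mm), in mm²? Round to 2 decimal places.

At z = 12.96 mm: the r=2 cylinder contributes a regular 16-gon of circumradius 2 (area = (16/2)·2.000²·sin(360°/16) = 12.25 mm²); the cone at (-3.5, 4): at t=0.936 of its height the radius interpolates to r₁+(r₂−r₁)t = 4.595, giving a regular 16-gon of that circumradius (area = (16/2)·4.595²·sin(360°/16) = 64.65 mm²); Merging all regions: the regions partially overlap — summed areas 76.89 mm² minus the doubly-counted overlap 2.74 mm² gives 74.16 mm² — area = 74.16 mm². Overall, the cross-section is a single solid region. Net area = 74.16 mm².

74.16 mm²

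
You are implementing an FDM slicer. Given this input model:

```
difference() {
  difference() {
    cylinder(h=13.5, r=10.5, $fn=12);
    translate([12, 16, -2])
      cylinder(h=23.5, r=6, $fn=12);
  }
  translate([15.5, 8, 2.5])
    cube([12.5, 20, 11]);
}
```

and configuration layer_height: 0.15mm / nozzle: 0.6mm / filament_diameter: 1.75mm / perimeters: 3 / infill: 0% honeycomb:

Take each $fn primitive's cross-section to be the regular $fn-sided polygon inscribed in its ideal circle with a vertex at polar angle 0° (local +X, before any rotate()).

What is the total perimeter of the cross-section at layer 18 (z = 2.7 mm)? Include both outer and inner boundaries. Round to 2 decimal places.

At z = 2.7 mm: the r=10.5 cylinder gives a regular 12-gon of circumradius 10.5 (constant along its height) (perimeter = 2·12·10.500·sin(180°/12) = 65.22 mm); the r=6 cylinder at (12, 16) gives a regular 12-gon of circumradius 6 (constant along its height) (perimeter = 2·12·6.000·sin(180°/12) = 37.27 mm); Subtracting the remaining from the first: starting from the r=10.5 cylinder, the r=6 cylinder at (12, 16) misses the remaining region (no effect) — boundary = 65.22 mm; the cube at (15.5, 8) is present — its section is the full 12.5×20 rectangle (perimeter 65.00 mm); After the difference (first − rest): starting from that combined region, the 12.5×20 cube at (15.5, 8) misses the remaining region (no effect) — boundary = 65.22 mm. Overall, the cross-section is a single solid region. Total boundary length (outer) = 65.22 mm.

65.22 mm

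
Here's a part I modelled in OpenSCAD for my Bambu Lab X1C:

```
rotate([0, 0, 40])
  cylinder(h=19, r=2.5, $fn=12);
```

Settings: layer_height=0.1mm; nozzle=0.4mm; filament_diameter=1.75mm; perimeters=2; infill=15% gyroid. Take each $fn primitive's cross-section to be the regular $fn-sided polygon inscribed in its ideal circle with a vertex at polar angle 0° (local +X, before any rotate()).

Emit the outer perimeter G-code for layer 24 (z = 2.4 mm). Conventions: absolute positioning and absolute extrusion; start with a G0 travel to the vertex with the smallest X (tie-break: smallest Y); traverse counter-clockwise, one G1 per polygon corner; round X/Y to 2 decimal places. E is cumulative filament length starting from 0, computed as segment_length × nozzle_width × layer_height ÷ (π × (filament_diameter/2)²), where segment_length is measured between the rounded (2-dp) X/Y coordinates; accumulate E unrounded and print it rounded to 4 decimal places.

G0 X-2.46 Y-0.43 Z2.40
G1 X-1.92 Y-1.61 E0.0216
G1 X-0.86 Y-2.35 E0.0431
G1 X0.43 Y-2.46 E0.0646
G1 X1.61 Y-1.92 E0.0862
G1 X2.35 Y-0.86 E0.1077
G1 X2.46 Y0.43 E0.1292
G1 X1.92 Y1.61 E0.1508
G1 X0.86 Y2.35 E0.1723
G1 X-0.43 Y2.46 E0.1938
G1 X-1.61 Y1.92 E0.2154
G1 X-2.35 Y0.86 E0.2369
G1 X-2.46 Y-0.43 E0.2584

At z = 2.4 mm: the r=2.5 cylinder contributes a regular 12-gon of circumradius 2.5; (rotated 40° about Z; rotation is an isometry so areas/perimeters/island counts are preserved). The outline is a single polygon with 12 vertices. Extrusion per mm of travel: 0.4 × 0.1 / (π × 0.875²) = 0.016630. Accumulating E over each segment gives final E = 0.2584.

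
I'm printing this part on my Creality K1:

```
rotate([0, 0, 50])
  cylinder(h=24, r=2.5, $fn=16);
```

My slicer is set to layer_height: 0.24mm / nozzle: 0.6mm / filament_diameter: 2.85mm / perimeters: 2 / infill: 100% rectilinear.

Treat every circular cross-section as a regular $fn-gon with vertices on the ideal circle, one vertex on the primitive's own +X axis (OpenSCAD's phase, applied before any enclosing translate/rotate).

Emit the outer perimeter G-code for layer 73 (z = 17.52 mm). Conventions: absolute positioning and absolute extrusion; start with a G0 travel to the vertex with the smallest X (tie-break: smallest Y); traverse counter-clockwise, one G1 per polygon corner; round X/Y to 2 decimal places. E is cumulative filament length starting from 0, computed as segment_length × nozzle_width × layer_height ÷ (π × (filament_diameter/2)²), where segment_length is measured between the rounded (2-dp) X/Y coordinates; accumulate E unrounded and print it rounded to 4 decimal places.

At z = 17.52 mm: the r=2.5 cylinder gives a regular 16-gon of circumradius 2.5 (constant along its height); (rotated 50° about Z; rotation is an isometry so areas/perimeters/island counts are preserved). The outline is a single polygon with 16 vertices. Extrusion per mm of travel: 0.6 × 0.24 / (π × 1.425²) = 0.022573. Accumulating E over each segment gives final E = 0.3523.

G0 X-2.49 Y-0.22 Z17.52
G1 X-2.22 Y-1.15 E0.0219
G1 X-1.61 Y-1.92 E0.0440
G1 X-0.75 Y-2.38 E0.0660
G1 X0.22 Y-2.49 E0.0881
G1 X1.15 Y-2.22 E0.1099
G1 X1.92 Y-1.61 E0.1321
G1 X2.38 Y-0.75 E0.1541
G1 X2.49 Y0.22 E0.1762
G1 X2.22 Y1.15 E0.1980
G1 X1.61 Y1.92 E0.2202
G1 X0.75 Y2.38 E0.2422
G1 X-0.22 Y2.49 E0.2643
G1 X-1.15 Y2.22 E0.2861
G1 X-1.92 Y1.61 E0.3083
G1 X-2.38 Y0.75 E0.3303
G1 X-2.49 Y-0.22 E0.3523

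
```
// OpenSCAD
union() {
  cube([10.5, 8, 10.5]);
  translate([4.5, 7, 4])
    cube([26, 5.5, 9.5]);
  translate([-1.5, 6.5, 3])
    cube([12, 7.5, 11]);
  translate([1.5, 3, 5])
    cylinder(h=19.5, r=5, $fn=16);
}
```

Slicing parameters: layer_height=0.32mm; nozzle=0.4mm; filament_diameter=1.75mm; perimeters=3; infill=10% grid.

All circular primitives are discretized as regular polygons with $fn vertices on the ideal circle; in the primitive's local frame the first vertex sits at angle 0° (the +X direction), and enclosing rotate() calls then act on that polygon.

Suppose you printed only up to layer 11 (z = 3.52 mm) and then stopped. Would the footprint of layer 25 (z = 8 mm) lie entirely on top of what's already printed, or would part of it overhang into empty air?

part overhangs

Compare the two slices. At z = 3.52: the cube is present — its section is the full 10.5×8 rectangle (area 84.00 mm²); the cube at (4.5, 7) is not intersected at this z (z outside [4, 13.5]); the cube at (-1.5, 6.5) is present — its section is the full 12×7.5 rectangle (area 90.00 mm²); the cylinder at (1.5, 3) does not reach this height (z outside [5, 24.5]); Merging all regions: the regions partially overlap — summed areas 174.00 mm² minus the doubly-counted overlap 15.75 mm² gives 158.25 mm² — area = 158.25 mm². At z = 8: the cube (footprint 10.5×8) is included at this height (area 84.00 mm²); the 26×5.5 cube at (4.5, 7) contributes its full rectangle (area 143.00 mm²); the cube at (-1.5, 6.5) is present — its section is the full 12×7.5 rectangle (area 90.00 mm²); the cylinder at (1.5, 3): section is a regular 16-gon, circumradius r=5 (area = (16/2)·5.000²·sin(360°/16) = 76.54 mm²); Combining (union): the regions partially overlap — summed areas 393.54 mm² minus the doubly-counted overlap 94.79 mm² gives 298.75 mm² — area = 298.75 mm². Checking containment: at z = 8 the cross-section extends beyond the z = 3.52 cross-section by about 140.50 mm².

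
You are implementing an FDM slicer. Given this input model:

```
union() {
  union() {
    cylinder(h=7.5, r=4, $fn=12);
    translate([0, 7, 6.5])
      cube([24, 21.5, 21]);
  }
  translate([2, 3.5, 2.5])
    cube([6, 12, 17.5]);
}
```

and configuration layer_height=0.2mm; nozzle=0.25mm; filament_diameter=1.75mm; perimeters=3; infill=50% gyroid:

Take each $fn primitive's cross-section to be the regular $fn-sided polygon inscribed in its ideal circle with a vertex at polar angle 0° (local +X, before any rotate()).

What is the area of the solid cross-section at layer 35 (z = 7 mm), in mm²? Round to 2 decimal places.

585.00 mm²

At z = 7 mm: the r=4 cylinder contributes a regular 12-gon of circumradius 4 (area = (12/2)·4.000²·sin(360°/12) = 48.00 mm²); the cube at (0, 7) is present — its section is the full 24×21.5 rectangle (area 516.00 mm²); Taking the union: the 2 present regions are separate (no shared area or edge), so areas and boundary lengths simply add and each stays a separate island — area = 564.00 mm²; the 6×12 cube at (2, 3.5) contributes its full rectangle (area 72.00 mm²); Merging all regions: the regions partially overlap — summed areas 636.00 mm² minus the doubly-counted overlap 51.00 mm² gives 585.00 mm² — area = 585.00 mm². Overall, the cross-section has 2 separate islands. Net area = 585.00 mm².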